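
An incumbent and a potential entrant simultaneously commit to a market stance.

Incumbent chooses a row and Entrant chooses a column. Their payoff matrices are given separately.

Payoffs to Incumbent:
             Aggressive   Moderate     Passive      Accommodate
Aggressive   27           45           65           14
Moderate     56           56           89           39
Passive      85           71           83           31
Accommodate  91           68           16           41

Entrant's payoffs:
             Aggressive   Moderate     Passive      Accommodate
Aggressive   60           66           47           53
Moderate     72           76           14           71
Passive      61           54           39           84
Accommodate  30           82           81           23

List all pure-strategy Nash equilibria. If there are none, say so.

Incumbent against Aggressive: payoffs 27, 56, 85, 91 → best response Accommodate.
Incumbent against Moderate: payoffs 45, 56, 71, 68 → best response Passive.
Incumbent against Passive: payoffs 65, 89, 83, 16 → best response Moderate.
Incumbent against Accommodate: payoffs 14, 39, 31, 41 → best response Accommodate.
Entrant against Aggressive: payoffs 60, 66, 47, 53 → best response Moderate.
Entrant against Moderate: payoffs 72, 76, 14, 71 → best response Moderate.
Entrant against Passive: payoffs 61, 54, 39, 84 → best response Accommodate.
Entrant against Accommodate: payoffs 30, 82, 81, 23 → best response Moderate.
No profile is a mutual best response for all players.

This game has no pure Nash equilibrium.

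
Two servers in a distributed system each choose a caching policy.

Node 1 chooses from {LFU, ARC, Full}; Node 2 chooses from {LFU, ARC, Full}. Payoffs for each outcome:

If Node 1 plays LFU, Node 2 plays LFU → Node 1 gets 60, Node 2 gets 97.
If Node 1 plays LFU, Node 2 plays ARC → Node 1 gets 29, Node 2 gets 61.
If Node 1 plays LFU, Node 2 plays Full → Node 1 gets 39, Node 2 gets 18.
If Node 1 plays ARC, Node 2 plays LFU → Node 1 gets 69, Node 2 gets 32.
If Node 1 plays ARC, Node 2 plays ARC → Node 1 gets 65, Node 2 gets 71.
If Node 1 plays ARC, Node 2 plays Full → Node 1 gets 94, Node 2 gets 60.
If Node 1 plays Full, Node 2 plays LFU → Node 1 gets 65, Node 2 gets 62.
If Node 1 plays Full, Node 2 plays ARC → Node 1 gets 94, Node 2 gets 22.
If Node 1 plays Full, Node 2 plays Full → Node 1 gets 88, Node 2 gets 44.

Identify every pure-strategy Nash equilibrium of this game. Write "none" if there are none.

(LFU, LFU): Node 1 can switch to ARC (60 → 69). Not NE.
(LFU, ARC): Node 1 can switch to ARC (29 → 65). Not NE.
(LFU, Full): Node 1 can switch to ARC (39 → 94). Not NE.
(ARC, LFU): Node 2 can switch to ARC (32 → 71). Not NE.
(ARC, ARC): Node 1 can switch to Full (65 → 94). Not NE.
(ARC, Full): Node 2 can switch to ARC (60 → 71). Not NE.
(Full, LFU): Node 1 can switch to ARC (65 → 69). Not NE.
(Full, ARC): Node 2 can switch to LFU (22 → 62). Not NE.
(Full, Full): Node 1 can switch to ARC (88 → 94). Not NE.

No pure-strategy Nash equilibrium.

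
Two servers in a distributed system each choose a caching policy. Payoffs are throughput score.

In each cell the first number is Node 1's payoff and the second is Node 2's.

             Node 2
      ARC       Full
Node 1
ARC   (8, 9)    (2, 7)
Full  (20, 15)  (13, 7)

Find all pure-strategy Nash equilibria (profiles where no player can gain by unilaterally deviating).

The unique pure-strategy Nash equilibrium is (Full, ARC).

(ARC, ARC): Node 1 can switch to Full (8 → 20). Not NE.
(ARC, Full): Node 1 can switch to Full (2 → 13). Not NE.
(Full, ARC): Node 1 gets 20, best alternative 8; Node 2 gets 15, best alternative 7. No profitable deviation — NE.
(Full, Full): Node 2 can switch to ARC (7 → 15). Not NE.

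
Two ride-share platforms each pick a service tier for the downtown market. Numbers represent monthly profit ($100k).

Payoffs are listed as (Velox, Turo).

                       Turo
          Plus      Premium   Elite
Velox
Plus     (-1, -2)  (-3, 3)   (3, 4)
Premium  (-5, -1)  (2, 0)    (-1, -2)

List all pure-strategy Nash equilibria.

Velox against Plus: payoffs -1, -5 → best response Plus.
Velox against Premium: payoffs -3, 2 → best response Premium.
Velox against Elite: payoffs 3, -1 → best response Plus.
Turo against Plus: payoffs -2, 3, 4 → best response Elite.
Turo against Premium: payoffs -1, 0, -2 → best response Premium.
Mutual best responses: (Plus, Elite); (Premium, Premium).

(Plus, Elite); (Premium, Premium)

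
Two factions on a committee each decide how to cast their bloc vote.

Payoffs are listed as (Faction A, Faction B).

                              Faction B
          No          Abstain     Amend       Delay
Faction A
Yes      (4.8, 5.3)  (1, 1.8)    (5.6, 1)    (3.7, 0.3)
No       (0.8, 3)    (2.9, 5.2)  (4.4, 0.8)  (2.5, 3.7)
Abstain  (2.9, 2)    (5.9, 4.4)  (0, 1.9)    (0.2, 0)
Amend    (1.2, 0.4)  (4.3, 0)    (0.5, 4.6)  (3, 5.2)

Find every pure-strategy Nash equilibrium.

(Yes, No) and (Abstain, Abstain)

Mark each player's best response to every combination of opponents' strategies; a profile where every player is best-responding is a pure Nash equilibrium.
Faction A against No: payoffs 4.8, 0.8, 2.9, 1.2 → best response Yes.
Faction A against Abstain: payoffs 1, 2.9, 5.9, 4.3 → best response Abstain.
Faction A against Amend: payoffs 5.6, 4.4, 0, 0.5 → best response Yes.
Faction A against Delay: payoffs 3.7, 2.5, 0.2, 3 → best response Yes.
Faction B against Yes: payoffs 5.3, 1.8, 1, 0.3 → best response No.
Faction B against No: payoffs 3, 5.2, 0.8, 3.7 → best response Abstain.
Faction B against Abstain: payoffs 2, 4.4, 1.9, 0 → best response Abstain.
Faction B against Amend: payoffs 0.4, 0, 4.6, 5.2 → best response Delay.
Mutual best responses: (Yes, No); (Abstain, Abstain).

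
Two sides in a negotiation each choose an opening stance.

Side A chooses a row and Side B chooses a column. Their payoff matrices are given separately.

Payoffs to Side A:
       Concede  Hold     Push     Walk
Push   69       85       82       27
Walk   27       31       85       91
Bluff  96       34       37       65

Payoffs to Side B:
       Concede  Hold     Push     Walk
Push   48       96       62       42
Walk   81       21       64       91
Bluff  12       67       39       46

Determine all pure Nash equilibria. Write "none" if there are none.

Side A against Concede: payoffs 69, 27, 96 → best response Bluff.
Side A against Hold: payoffs 85, 31, 34 → best response Push.
Side A against Push: payoffs 82, 85, 37 → best response Walk.
Side A against Walk: payoffs 27, 91, 65 → best response Walk.
Side B against Push: payoffs 48, 96, 62, 42 → best response Hold.
Side B against Walk: payoffs 81, 21, 64, 91 → best response Walk.
Side B against Bluff: payoffs 12, 67, 39, 46 → best response Hold.
Mutual best responses: (Push, Hold); (Walk, Walk).

(Push, Hold) and (Walk, Walk)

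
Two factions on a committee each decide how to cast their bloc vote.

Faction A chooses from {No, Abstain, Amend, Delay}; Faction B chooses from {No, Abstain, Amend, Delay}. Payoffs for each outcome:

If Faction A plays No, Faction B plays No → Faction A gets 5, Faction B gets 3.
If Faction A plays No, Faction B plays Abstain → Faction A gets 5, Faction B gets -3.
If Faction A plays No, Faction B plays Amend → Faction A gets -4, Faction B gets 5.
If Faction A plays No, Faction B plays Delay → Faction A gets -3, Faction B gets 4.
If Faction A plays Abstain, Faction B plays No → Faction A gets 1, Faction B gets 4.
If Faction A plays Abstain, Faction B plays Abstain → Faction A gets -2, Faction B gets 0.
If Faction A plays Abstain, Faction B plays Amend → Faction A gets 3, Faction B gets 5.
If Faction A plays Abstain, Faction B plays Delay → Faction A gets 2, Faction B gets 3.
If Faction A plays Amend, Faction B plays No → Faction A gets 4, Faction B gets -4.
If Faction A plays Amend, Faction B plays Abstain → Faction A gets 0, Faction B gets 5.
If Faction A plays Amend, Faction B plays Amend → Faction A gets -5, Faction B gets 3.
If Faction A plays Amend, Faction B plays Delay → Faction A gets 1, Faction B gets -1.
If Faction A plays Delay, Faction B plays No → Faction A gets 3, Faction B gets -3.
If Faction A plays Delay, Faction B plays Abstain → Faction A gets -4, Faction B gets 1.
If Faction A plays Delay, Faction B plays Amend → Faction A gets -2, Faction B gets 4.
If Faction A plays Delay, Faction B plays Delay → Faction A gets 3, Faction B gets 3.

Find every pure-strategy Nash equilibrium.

(Abstain, Amend)

Faction A against No: payoffs 5, 1, 4, 3 → best response No.
Faction A against Abstain: payoffs 5, -2, 0, -4 → best response No.
Faction A against Amend: payoffs -4, 3, -5, -2 → best response Abstain.
Faction A against Delay: payoffs -3, 2, 1, 3 → best response Delay.
Faction B against No: payoffs 3, -3, 5, 4 → best response Amend.
Faction B against Abstain: payoffs 4, 0, 5, 3 → best response Amend.
Faction B against Amend: payoffs -4, 5, 3, -1 → best response Abstain.
Faction B against Delay: payoffs -3, 1, 4, 3 → best response Amend.
Mutual best responses: (Abstain, Amend).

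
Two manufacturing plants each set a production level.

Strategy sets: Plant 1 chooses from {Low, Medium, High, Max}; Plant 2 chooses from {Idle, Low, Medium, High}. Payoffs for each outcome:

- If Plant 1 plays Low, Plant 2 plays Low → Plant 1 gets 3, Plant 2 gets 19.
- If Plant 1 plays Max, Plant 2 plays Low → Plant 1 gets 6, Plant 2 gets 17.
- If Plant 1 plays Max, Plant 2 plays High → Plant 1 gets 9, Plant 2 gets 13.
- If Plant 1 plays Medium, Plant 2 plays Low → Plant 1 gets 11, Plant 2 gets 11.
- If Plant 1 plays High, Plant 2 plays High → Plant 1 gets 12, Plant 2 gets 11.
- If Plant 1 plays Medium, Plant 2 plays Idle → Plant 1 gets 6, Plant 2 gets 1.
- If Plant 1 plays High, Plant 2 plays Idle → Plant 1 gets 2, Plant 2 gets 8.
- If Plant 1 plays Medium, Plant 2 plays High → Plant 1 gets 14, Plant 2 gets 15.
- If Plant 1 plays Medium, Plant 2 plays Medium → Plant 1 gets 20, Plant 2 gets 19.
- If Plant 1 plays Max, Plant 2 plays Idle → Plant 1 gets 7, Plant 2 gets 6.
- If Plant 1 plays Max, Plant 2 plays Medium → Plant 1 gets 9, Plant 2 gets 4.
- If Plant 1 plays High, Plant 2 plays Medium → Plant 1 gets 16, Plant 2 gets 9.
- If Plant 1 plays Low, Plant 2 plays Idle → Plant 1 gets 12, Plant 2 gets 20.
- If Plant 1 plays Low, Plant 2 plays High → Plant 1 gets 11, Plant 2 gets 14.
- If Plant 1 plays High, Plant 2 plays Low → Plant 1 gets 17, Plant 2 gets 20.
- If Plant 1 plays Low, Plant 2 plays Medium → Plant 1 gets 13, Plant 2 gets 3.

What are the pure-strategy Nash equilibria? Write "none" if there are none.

Plant 1 against Idle: payoffs 12, 6, 2, 7 → best response Low.
Plant 1 against Low: payoffs 3, 11, 17, 6 → best response High.
Plant 1 against Medium: payoffs 13, 20, 16, 9 → best response Medium.
Plant 1 against High: payoffs 11, 14, 12, 9 → best response Medium.
Plant 2 against Low: payoffs 20, 19, 3, 14 → best response Idle.
Plant 2 against Medium: payoffs 1, 11, 19, 15 → best response Medium.
Plant 2 against High: payoffs 8, 20, 9, 11 → best response Low.
Plant 2 against Max: payoffs 6, 17, 4, 13 → best response Low.
Mutual best responses: (Low, Idle); (Medium, Medium); (High, Low).

The pure Nash equilibria are (Low, Idle); (Medium, Medium); (High, Low).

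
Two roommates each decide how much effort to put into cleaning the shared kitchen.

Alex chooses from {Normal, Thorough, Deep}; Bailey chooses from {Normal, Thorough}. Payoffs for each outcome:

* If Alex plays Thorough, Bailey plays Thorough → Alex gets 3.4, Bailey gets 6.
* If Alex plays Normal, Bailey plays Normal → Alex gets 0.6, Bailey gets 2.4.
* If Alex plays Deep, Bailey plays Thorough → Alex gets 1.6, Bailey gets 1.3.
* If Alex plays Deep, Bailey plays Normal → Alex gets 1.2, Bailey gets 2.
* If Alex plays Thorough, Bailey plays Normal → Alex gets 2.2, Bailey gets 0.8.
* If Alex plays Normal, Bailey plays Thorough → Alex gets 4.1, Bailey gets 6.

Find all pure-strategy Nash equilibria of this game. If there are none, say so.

(Normal, Normal): Alex can switch to Thorough (0.6 → 2.2). Not NE.
(Normal, Thorough): Alex gets 4.1, best alternative 3.4; Bailey gets 6, best alternative 2.4. No profitable deviation — NE.
(Thorough, Normal): Bailey can switch to Thorough (0.8 → 6). Not NE.
(Thorough, Thorough): Alex can switch to Normal (3.4 → 4.1). Not NE.
(Deep, Normal): Alex can switch to Thorough (1.2 → 2.2). Not NE.
(Deep, Thorough): Alex can switch to Normal (1.6 → 4.1). Not NE.

(Normal, Thorough)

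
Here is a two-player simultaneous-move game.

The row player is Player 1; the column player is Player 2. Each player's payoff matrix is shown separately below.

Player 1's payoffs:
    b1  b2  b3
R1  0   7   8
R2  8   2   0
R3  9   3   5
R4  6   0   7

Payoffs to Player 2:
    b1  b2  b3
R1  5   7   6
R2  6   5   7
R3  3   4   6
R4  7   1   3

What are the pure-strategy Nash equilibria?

For each player, find the best response to each opponent profile; mutual best responses are the pure NE.
Player 1 against b1: payoffs 0, 8, 9, 6 → best response R3.
Player 1 against b2: payoffs 7, 2, 3, 0 → best response R1.
Player 1 against b3: payoffs 8, 0, 5, 7 → best response R1.
Player 2 against R1: payoffs 5, 7, 6 → best response b2.
Player 2 against R2: payoffs 6, 5, 7 → best response b3.
Player 2 against R3: payoffs 3, 4, 6 → best response b3.
Player 2 against R4: payoffs 7, 1, 3 → best response b1.
Mutual best responses: (R1, b2).

Pure NE: (R1, b2)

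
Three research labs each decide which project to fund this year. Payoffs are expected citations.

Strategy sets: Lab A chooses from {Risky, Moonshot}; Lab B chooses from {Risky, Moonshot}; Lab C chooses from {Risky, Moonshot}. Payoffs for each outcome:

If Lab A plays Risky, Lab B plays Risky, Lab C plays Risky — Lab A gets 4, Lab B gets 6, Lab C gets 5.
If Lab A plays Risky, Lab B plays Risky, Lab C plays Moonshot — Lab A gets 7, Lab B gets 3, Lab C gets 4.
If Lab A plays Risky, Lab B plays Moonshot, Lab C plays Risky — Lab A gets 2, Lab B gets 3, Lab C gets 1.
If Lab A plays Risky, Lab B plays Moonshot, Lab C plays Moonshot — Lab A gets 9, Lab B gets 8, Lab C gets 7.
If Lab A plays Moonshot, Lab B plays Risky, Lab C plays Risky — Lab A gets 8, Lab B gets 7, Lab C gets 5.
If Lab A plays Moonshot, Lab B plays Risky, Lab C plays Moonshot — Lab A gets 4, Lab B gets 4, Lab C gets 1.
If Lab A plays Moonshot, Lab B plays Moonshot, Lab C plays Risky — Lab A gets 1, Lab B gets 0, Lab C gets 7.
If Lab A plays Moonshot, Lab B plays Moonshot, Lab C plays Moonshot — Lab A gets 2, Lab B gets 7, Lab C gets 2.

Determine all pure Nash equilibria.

(Risky, Moonshot, Moonshot) and (Moonshot, Risky, Risky)

Mark each player's best response to every combination of opponents' strategies; a profile where every player is best-responding is a pure Nash equilibrium.
Lab A against (Risky, Risky): payoffs 4, 8 → best response Moonshot.
Lab A against (Risky, Moonshot): payoffs 7, 4 → best response Risky.
Lab A against (Moonshot, Risky): payoffs 2, 1 → best response Risky.
Lab A against (Moonshot, Moonshot): payoffs 9, 2 → best response Risky.
Lab B against (Risky, Risky): payoffs 6, 3 → best response Risky.
Lab B against (Risky, Moonshot): payoffs 3, 8 → best response Moonshot.
Lab B against (Moonshot, Risky): payoffs 7, 0 → best response Risky.
Lab B against (Moonshot, Moonshot): payoffs 4, 7 → best response Moonshot.
Lab C against (Risky, Risky): payoffs 5, 4 → best response Risky.
Lab C against (Risky, Moonshot): payoffs 1, 7 → best response Moonshot.
Lab C against (Moonshot, Risky): payoffs 5, 1 → best response Risky.
Lab C against (Moonshot, Moonshot): payoffs 7, 2 → best response Risky.
Mutual best responses: (Risky, Moonshot, Moonshot); (Moonshot, Risky, Risky).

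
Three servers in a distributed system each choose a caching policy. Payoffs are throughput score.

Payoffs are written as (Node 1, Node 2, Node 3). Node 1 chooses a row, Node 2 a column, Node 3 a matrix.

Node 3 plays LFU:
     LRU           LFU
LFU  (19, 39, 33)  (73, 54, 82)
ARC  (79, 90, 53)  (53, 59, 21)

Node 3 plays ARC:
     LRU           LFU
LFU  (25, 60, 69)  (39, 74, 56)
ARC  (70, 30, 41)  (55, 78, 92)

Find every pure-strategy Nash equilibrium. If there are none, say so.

Node 1 against (LRU, LFU): payoffs 19, 79 → best response ARC.
Node 1 against (LRU, ARC): payoffs 25, 70 → best response ARC.
Node 1 against (LFU, LFU): payoffs 73, 53 → best response LFU.
Node 1 against (LFU, ARC): payoffs 39, 55 → best response ARC.
Node 2 against (LFU, LFU): payoffs 39, 54 → best response LFU.
Node 2 against (LFU, ARC): payoffs 60, 74 → best response LFU.
Node 2 against (ARC, LFU): payoffs 90, 59 → best response LRU.
Node 2 against (ARC, ARC): payoffs 30, 78 → best response LFU.
Node 3 against (LFU, LRU): payoffs 33, 69 → best response ARC.
Node 3 against (LFU, LFU): payoffs 82, 56 → best response LFU.
Node 3 against (ARC, LRU): payoffs 53, 41 → best response LFU.
Node 3 against (ARC, LFU): payoffs 21, 92 → best response ARC.
Mutual best responses: (LFU, LFU, LFU); (ARC, LRU, LFU); (ARC, LFU, ARC).

(LFU, LFU, LFU), (ARC, LRU, LFU), (ARC, LFU, ARC)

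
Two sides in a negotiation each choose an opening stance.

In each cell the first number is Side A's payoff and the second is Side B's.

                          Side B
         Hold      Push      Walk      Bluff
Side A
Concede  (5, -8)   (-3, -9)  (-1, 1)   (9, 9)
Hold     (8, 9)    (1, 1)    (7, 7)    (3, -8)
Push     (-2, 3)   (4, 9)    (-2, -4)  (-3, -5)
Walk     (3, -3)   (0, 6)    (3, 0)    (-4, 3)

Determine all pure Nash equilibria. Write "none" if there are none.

(Concede, Hold): Side A can switch to Hold (5 → 8). Not NE.
(Concede, Push): Side A can switch to Hold (-3 → 1). Not NE.
(Concede, Walk): Side A can switch to Hold (-1 → 7). Not NE.
(Concede, Bluff): Side A gets 9, best alternative 3; Side B gets 9, best alternative 1. No profitable deviation — NE.
(Hold, Hold): Side A gets 8, best alternative 5; Side B gets 9, best alternative 7. No profitable deviation — NE.
(Hold, Push): Side A can switch to Push (1 → 4). Not NE.
(Hold, Walk): Side B can switch to Hold (7 → 9). Not NE.
(Hold, Bluff): Side A can switch to Concede (3 → 9). Not NE.
(Push, Hold): Side A can switch to Concede (-2 → 5). Not NE.
(Push, Push): Side A gets 4, best alternative 1; Side B gets 9, best alternative 3. No profitable deviation — NE.
(Push, Walk): Side A can switch to Concede (-2 → -1). Not NE.
(Push, Bluff): Side A can switch to Concede (-3 → 9). Not NE.
(Walk, Hold): Side A can switch to Concede (3 → 5). Not NE.
(The remaining 3 profiles each have a profitable deviation by the same check.)

The pure Nash equilibria are (Concede, Bluff) and (Hold, Hold) and (Push, Push).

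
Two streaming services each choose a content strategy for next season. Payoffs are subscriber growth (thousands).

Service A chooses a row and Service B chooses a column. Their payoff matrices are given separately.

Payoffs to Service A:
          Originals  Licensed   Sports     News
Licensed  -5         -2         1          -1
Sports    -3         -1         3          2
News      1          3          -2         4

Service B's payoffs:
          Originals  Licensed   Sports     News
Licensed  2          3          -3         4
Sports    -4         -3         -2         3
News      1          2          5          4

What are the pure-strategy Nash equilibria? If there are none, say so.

Service A against Originals: payoffs -5, -3, 1 → best response News.
Service A against Licensed: payoffs -2, -1, 3 → best response News.
Service A against Sports: payoffs 1, 3, -2 → best response Sports.
Service A against News: payoffs -1, 2, 4 → best response News.
Service B against Licensed: payoffs 2, 3, -3, 4 → best response News.
Service B against Sports: payoffs -4, -3, -2, 3 → best response News.
Service B against News: payoffs 1, 2, 5, 4 → best response Sports.
No profile is a mutual best response for all players.

There is no pure-strategy Nash equilibrium.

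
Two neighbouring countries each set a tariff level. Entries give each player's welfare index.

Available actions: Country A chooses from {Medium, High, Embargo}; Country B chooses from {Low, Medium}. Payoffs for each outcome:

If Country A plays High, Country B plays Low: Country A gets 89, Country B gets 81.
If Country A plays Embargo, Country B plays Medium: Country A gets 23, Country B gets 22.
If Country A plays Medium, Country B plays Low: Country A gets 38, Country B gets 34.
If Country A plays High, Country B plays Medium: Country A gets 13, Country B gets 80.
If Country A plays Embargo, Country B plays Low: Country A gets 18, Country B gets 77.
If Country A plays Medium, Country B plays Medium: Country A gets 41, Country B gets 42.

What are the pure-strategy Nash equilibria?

Mark each player's best response to every combination of opponents' strategies; a profile where every player is best-responding is a pure Nash equilibrium.
Country A against Low: payoffs 38, 89, 18 → best response High.
Country A against Medium: payoffs 41, 13, 23 → best response Medium.
Country B against Medium: payoffs 34, 42 → best response Medium.
Country B against High: payoffs 81, 80 → best response Low.
Country B against Embargo: payoffs 77, 22 → best response Low.
Mutual best responses: (Medium, Medium); (High, Low).

(Medium, Medium), (High, Low)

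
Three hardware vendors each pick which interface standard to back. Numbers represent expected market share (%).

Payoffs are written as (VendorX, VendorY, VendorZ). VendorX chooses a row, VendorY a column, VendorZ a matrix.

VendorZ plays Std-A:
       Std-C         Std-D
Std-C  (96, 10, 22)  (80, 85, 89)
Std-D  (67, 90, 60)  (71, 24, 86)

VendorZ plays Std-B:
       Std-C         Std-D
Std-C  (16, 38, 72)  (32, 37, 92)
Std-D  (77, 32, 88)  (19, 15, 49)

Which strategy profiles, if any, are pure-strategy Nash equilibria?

Pure NE: (Std-D, Std-C, Std-B)

VendorX against (Std-C, Std-A): payoffs 96, 67 → best response Std-C.
VendorX against (Std-C, Std-B): payoffs 16, 77 → best response Std-D.
VendorX against (Std-D, Std-A): payoffs 80, 71 → best response Std-C.
VendorX against (Std-D, Std-B): payoffs 32, 19 → best response Std-C.
VendorY against (Std-C, Std-A): payoffs 10, 85 → best response Std-D.
VendorY against (Std-C, Std-B): payoffs 38, 37 → best response Std-C.
VendorY against (Std-D, Std-A): payoffs 90, 24 → best response Std-C.
VendorY against (Std-D, Std-B): payoffs 32, 15 → best response Std-C.
VendorZ against (Std-C, Std-C): payoffs 22, 72 → best response Std-B.
VendorZ against (Std-C, Std-D): payoffs 89, 92 → best response Std-B.
VendorZ against (Std-D, Std-C): payoffs 60, 88 → best response Std-B.
VendorZ against (Std-D, Std-D): payoffs 86, 49 → best response Std-A.
Mutual best responses: (Std-D, Std-C, Std-B).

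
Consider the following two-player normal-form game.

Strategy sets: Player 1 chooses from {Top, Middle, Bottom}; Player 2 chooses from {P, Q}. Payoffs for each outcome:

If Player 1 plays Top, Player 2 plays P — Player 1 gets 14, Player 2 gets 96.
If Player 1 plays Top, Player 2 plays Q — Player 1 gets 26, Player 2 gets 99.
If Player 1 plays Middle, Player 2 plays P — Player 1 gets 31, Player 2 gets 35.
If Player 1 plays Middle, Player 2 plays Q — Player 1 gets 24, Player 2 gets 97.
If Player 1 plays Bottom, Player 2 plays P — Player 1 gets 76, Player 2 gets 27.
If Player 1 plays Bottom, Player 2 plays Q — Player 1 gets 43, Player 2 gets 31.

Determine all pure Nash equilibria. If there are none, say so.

Player 1 against P: payoffs 14, 31, 76 → best response Bottom.
Player 1 against Q: payoffs 26, 24, 43 → best response Bottom.
Player 2 against Top: payoffs 96, 99 → best response Q.
Player 2 against Middle: payoffs 35, 97 → best response Q.
Player 2 against Bottom: payoffs 27, 31 → best response Q.
Mutual best responses: (Bottom, Q).

Pure NE: (Bottom, Q)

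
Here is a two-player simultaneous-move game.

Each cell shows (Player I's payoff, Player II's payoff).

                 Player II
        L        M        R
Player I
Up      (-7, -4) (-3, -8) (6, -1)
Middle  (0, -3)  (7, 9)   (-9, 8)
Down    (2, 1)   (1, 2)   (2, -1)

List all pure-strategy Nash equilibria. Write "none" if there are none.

Player I against L: payoffs -7, 0, 2 → best response Down.
Player I against M: payoffs -3, 7, 1 → best response Middle.
Player I against R: payoffs 6, -9, 2 → best response Up.
Player II against Up: payoffs -4, -8, -1 → best response R.
Player II against Middle: payoffs -3, 9, 8 → best response M.
Player II against Down: payoffs 1, 2, -1 → best response M.
Mutual best responses: (Up, R); (Middle, M).

The pure Nash equilibria are (Up, R); (Middle, M).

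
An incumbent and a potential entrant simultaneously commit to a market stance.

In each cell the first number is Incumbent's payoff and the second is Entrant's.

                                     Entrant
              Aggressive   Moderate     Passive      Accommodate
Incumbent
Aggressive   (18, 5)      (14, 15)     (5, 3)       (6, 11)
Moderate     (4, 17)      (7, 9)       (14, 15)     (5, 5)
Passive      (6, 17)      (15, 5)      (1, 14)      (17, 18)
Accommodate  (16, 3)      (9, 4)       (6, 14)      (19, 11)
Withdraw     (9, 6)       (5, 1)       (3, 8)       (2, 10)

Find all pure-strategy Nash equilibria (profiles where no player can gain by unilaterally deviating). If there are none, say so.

Incumbent against Aggressive: payoffs 18, 4, 6, 16, 9 → best response Aggressive.
Incumbent against Moderate: payoffs 14, 7, 15, 9, 5 → best response Passive.
Incumbent against Passive: payoffs 5, 14, 1, 6, 3 → best response Moderate.
Incumbent against Accommodate: payoffs 6, 5, 17, 19, 2 → best response Accommodate.
Entrant against Aggressive: payoffs 5, 15, 3, 11 → best response Moderate.
Entrant against Moderate: payoffs 17, 9, 15, 5 → best response Aggressive.
Entrant against Passive: payoffs 17, 5, 14, 18 → best response Accommodate.
Entrant against Accommodate: payoffs 3, 4, 14, 11 → best response Passive.
Entrant against Withdraw: payoffs 6, 1, 8, 10 → best response Accommodate.
No profile is a mutual best response for all players.

No pure-strategy Nash equilibrium.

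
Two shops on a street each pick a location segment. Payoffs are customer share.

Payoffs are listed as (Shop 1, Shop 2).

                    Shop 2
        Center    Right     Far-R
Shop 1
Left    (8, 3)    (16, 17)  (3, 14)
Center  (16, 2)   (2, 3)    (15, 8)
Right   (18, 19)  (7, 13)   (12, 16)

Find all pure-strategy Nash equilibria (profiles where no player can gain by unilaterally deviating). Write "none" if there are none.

(Left, Center): Shop 1 can switch to Center (8 → 16). Not NE.
(Left, Right): Shop 1 gets 16, best alternative 7; Shop 2 gets 17, best alternative 14. No profitable deviation — NE.
(Left, Far-R): Shop 1 can switch to Center (3 → 15). Not NE.
(Center, Center): Shop 1 can switch to Right (16 → 18). Not NE.
(Center, Right): Shop 1 can switch to Left (2 → 16). Not NE.
(Center, Far-R): Shop 1 gets 15, best alternative 12; Shop 2 gets 8, best alternative 3. No profitable deviation — NE.
(Right, Center): Shop 1 gets 18, best alternative 16; Shop 2 gets 19, best alternative 16. No profitable deviation — NE.
(Right, Right): Shop 1 can switch to Left (7 → 16). Not NE.
(Right, Far-R): Shop 1 can switch to Center (12 → 15). Not NE.

Pure-strategy Nash equilibria: (Left, Right) and (Center, Far-R) and (Right, Center)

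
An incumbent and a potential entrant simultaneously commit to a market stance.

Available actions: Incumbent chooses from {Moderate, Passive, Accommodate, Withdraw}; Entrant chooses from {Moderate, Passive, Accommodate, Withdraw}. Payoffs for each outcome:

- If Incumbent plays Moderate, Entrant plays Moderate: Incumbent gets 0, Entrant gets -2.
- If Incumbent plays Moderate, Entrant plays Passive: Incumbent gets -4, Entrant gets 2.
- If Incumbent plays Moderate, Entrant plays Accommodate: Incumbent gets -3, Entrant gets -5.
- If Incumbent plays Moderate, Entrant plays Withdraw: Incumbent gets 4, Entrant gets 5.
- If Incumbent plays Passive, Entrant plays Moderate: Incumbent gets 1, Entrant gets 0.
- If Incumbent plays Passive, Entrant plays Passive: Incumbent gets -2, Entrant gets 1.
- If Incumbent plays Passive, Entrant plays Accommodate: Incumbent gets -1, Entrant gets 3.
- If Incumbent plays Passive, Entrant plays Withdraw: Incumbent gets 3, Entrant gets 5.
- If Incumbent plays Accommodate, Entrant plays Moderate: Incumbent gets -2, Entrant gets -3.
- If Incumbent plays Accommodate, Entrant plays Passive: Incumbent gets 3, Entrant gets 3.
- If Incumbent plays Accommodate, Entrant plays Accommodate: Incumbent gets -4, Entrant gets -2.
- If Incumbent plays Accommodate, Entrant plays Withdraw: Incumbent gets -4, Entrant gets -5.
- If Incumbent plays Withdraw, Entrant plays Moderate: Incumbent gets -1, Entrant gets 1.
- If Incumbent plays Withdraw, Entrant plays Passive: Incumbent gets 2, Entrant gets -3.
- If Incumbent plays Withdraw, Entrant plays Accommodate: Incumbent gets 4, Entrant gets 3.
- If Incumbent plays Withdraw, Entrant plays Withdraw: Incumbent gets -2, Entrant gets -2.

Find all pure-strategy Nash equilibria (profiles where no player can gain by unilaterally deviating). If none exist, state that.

(Moderate, Withdraw), (Accommodate, Passive), (Withdraw, Accommodate)

Incumbent against Moderate: payoffs 0, 1, -2, -1 → best response Passive.
Incumbent against Passive: payoffs -4, -2, 3, 2 → best response Accommodate.
Incumbent against Accommodate: payoffs -3, -1, -4, 4 → best response Withdraw.
Incumbent against Withdraw: payoffs 4, 3, -4, -2 → best response Moderate.
Entrant against Moderate: payoffs -2, 2, -5, 5 → best response Withdraw.
Entrant against Passive: payoffs 0, 1, 3, 5 → best response Withdraw.
Entrant against Accommodate: payoffs -3, 3, -2, -5 → best response Passive.
Entrant against Withdraw: payoffs 1, -3, 3, -2 → best response Accommodate.
Mutual best responses: (Moderate, Withdraw); (Accommodate, Passive); (Withdraw, Accommodate).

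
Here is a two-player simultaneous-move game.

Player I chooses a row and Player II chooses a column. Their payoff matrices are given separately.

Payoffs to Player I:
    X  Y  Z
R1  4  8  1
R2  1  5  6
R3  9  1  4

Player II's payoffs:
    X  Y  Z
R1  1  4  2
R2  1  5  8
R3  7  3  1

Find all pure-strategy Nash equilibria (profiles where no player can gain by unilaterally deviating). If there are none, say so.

(R1, X): Player I can switch to R3 (4 → 9). Not NE.
(R1, Y): Player I gets 8, best alternative 5; Player II gets 4, best alternative 2. No profitable deviation — NE.
(R1, Z): Player I can switch to R2 (1 → 6). Not NE.
(R2, X): Player I can switch to R1 (1 → 4). Not NE.
(R2, Y): Player I can switch to R1 (5 → 8). Not NE.
(R2, Z): Player I gets 6, best alternative 4; Player II gets 8, best alternative 5. No profitable deviation — NE.
(R3, X): Player I gets 9, best alternative 4; Player II gets 7, best alternative 3. No profitable deviation — NE.
(R3, Y): Player I can switch to R1 (1 → 8). Not NE.
(R3, Z): Player I can switch to R2 (4 → 6). Not NE.

(R1, Y) and (R2, Z) and (R3, X)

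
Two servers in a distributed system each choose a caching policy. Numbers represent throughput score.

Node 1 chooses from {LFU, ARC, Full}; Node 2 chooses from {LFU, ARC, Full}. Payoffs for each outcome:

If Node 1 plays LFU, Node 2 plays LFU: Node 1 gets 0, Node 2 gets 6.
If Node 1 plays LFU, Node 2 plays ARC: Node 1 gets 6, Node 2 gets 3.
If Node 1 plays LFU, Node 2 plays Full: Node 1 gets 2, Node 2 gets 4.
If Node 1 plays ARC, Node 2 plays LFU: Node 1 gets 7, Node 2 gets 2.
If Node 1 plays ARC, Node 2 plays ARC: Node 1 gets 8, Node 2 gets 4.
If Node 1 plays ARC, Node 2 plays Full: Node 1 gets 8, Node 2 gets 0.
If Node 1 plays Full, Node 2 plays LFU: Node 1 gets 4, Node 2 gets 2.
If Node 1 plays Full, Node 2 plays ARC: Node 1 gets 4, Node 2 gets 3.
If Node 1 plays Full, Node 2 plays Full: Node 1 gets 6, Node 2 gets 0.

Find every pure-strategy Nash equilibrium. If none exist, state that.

(LFU, LFU): Node 1 can switch to ARC (0 → 7). Not NE.
(LFU, ARC): Node 1 can switch to ARC (6 → 8). Not NE.
(LFU, Full): Node 1 can switch to ARC (2 → 8). Not NE.
(ARC, LFU): Node 2 can switch to ARC (2 → 4). Not NE.
(ARC, ARC): Node 1 gets 8, best alternative 6; Node 2 gets 4, best alternative 2. No profitable deviation — NE.
(ARC, Full): Node 2 can switch to LFU (0 → 2). Not NE.
(Full, LFU): Node 1 can switch to ARC (4 → 7). Not NE.
(Full, ARC): Node 1 can switch to LFU (4 → 6). Not NE.
(Full, Full): Node 1 can switch to ARC (6 → 8). Not NE.

The unique pure-strategy Nash equilibrium is (ARC, ARC).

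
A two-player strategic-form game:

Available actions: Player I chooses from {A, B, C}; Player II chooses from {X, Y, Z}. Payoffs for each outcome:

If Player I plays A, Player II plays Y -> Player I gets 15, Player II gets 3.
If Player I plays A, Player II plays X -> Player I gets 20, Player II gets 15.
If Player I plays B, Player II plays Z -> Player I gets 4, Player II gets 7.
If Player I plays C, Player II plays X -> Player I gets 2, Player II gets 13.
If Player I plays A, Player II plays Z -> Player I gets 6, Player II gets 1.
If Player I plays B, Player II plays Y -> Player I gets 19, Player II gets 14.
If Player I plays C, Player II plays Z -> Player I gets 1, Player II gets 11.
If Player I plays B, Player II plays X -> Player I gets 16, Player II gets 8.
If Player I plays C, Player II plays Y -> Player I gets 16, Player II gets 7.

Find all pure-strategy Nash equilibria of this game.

Mark each player's best response to every combination of opponents' strategies; a profile where every player is best-responding is a pure Nash equilibrium.
Player I against X: payoffs 20, 16, 2 → best response A.
Player I against Y: payoffs 15, 19, 16 → best response B.
Player I against Z: payoffs 6, 4, 1 → best response A.
Player II against A: payoffs 15, 3, 1 → best response X.
Player II against B: payoffs 8, 14, 7 → best response Y.
Player II against C: payoffs 13, 7, 11 → best response X.
Mutual best responses: (A, X); (B, Y).

Pure-strategy Nash equilibria: (A, X), (B, Y)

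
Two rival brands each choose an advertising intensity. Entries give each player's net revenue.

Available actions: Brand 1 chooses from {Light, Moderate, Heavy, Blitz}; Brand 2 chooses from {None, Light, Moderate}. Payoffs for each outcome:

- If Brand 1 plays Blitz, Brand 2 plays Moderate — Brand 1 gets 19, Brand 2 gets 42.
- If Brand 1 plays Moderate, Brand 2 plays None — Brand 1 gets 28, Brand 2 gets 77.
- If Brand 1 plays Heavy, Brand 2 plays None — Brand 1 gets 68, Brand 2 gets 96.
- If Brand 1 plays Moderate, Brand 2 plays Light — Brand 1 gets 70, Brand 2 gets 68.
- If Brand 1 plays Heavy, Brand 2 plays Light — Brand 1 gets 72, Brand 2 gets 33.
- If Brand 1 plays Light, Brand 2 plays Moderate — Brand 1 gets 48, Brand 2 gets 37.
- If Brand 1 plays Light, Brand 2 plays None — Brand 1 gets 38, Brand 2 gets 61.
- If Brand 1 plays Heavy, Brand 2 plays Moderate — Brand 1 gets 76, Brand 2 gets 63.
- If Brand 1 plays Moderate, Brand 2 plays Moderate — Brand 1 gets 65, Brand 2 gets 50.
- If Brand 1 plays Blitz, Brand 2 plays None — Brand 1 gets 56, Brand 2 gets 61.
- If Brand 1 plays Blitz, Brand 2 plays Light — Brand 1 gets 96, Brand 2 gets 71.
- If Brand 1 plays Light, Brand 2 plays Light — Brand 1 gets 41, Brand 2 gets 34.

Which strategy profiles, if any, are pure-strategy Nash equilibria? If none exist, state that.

(Heavy, None), (Blitz, Light)

For each strategy profile, look for a profitable unilateral deviation.
(Light, None): Brand 1 can switch to Heavy (38 → 68). Not NE.
(Light, Light): Brand 1 can switch to Moderate (41 → 70). Not NE.
(Light, Moderate): Brand 1 can switch to Moderate (48 → 65). Not NE.
(Moderate, None): Brand 1 can switch to Light (28 → 38). Not NE.
(Moderate, Light): Brand 1 can switch to Heavy (70 → 72). Not NE.
(Moderate, Moderate): Brand 1 can switch to Heavy (65 → 76). Not NE.
(Heavy, None): Brand 1 gets 68, best alternative 56; Brand 2 gets 96, best alternative 63. No profitable deviation — NE.
(Blitz, Light): Brand 1 gets 96, best alternative 72; Brand 2 gets 71, best alternative 61. No profitable deviation — NE.
(The remaining 4 profiles each have a profitable deviation by the same check.)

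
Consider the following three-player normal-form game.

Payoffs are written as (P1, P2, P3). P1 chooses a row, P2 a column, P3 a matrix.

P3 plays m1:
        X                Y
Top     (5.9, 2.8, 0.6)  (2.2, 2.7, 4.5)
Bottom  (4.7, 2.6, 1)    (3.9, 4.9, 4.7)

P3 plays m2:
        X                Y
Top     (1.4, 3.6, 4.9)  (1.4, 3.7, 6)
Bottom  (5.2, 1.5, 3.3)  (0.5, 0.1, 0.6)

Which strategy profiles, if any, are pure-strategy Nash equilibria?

P1 against (X, m1): payoffs 5.9, 4.7 → best response Top.
P1 against (X, m2): payoffs 1.4, 5.2 → best response Bottom.
P1 against (Y, m1): payoffs 2.2, 3.9 → best response Bottom.
P1 against (Y, m2): payoffs 1.4, 0.5 → best response Top.
P2 against (Top, m1): payoffs 2.8, 2.7 → best response X.
P2 against (Top, m2): payoffs 3.6, 3.7 → best response Y.
P2 against (Bottom, m1): payoffs 2.6, 4.9 → best response Y.
P2 against (Bottom, m2): payoffs 1.5, 0.1 → best response X.
P3 against (Top, X): payoffs 0.6, 4.9 → best response m2.
P3 against (Top, Y): payoffs 4.5, 6 → best response m2.
P3 against (Bottom, X): payoffs 1, 3.3 → best response m2.
P3 against (Bottom, Y): payoffs 4.7, 0.6 → best response m1.
Mutual best responses: (Top, Y, m2); (Bottom, X, m2); (Bottom, Y, m1).

The pure Nash equilibria are (Top, Y, m2); (Bottom, X, m2); (Bottom, Y, m1).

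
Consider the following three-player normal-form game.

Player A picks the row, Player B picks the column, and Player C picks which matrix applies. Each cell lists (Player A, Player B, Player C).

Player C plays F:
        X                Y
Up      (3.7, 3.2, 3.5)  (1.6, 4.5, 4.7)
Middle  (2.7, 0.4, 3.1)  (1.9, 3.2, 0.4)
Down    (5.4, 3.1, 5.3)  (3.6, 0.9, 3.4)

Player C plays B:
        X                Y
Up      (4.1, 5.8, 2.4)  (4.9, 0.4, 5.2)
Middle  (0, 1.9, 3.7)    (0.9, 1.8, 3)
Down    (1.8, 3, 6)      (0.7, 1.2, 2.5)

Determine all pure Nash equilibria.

none

(Up, X, F): Player A can switch to Down (3.7 → 5.4). Not NE.
(Up, X, B): Player C can switch to F (2.4 → 3.5). Not NE.
(Up, Y, F): Player A can switch to Middle (1.6 → 1.9). Not NE.
(Up, Y, B): Player B can switch to X (0.4 → 5.8). Not NE.
(Middle, X, F): Player A can switch to Up (2.7 → 3.7). Not NE.
(Middle, X, B): Player A can switch to Up (0 → 4.1). Not NE.
(Middle, Y, F): Player A can switch to Down (1.9 → 3.6). Not NE.
(Middle, Y, B): Player A can switch to Up (0.9 → 4.9). Not NE.
(The remaining 4 profiles each have a profitable deviation by the same check.)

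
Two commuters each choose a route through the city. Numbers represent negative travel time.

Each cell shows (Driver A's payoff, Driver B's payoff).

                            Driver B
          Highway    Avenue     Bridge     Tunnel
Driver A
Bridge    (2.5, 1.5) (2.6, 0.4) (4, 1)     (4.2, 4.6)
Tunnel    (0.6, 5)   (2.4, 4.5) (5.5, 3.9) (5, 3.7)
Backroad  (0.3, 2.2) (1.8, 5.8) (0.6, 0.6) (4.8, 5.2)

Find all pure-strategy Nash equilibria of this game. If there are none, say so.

none

(Bridge, Highway): Driver B can switch to Tunnel (1.5 → 4.6). Not NE.
(Bridge, Avenue): Driver B can switch to Highway (0.4 → 1.5). Not NE.
(Bridge, Bridge): Driver A can switch to Tunnel (4 → 5.5). Not NE.
(Bridge, Tunnel): Driver A can switch to Tunnel (4.2 → 5). Not NE.
(Tunnel, Highway): Driver A can switch to Bridge (0.6 → 2.5). Not NE.
(Tunnel, Avenue): Driver A can switch to Bridge (2.4 → 2.6). Not NE.
(Tunnel, Bridge): Driver B can switch to Highway (3.9 → 5). Not NE.
(Tunnel, Tunnel): Driver B can switch to Highway (3.7 → 5). Not NE.
(Backroad, Highway): Driver A can switch to Bridge (0.3 → 2.5). Not NE.
(Backroad, Avenue): Driver A can switch to Bridge (1.8 → 2.6). Not NE.
(The remaining 2 profiles each have a profitable deviation by the same check.)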